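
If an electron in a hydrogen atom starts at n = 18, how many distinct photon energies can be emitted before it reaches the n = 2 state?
136

The electron can occupy levels n = 2, 3, ..., 18 during de-excitation — that is m = 18 - 2 + 1 = 17 distinct levels.

The number of distinct spectral lines equals the number of ways to choose 2 of these m levels (each pair gives one possible emission transition):

Number of lines = m(m-1)/2 = 17×16/2 = 136

These correspond to all possible transitions between the 17 levels:
18 → 17, 18 → 16, 18 → 15, 18 → 14, 18 → 13, 18 → 12, 18 → 11, 18 → 10...

Each transition produces a photon with a unique energy (and thus wavelength). This count does not depend on Z.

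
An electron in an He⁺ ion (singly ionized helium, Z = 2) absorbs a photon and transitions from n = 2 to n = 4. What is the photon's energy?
10.204275 eV

The energy levels of a hydrogen-like atom are E_n = -13.6057 Z² eV / n².

Energy at n = 2: E_2 = -13.6057 × 2² / 2² = -13.605700000 eV
Energy at n = 4: E_4 = -13.6057 × 2² / 4² = -3.401425000 eV

The excitation energy is the difference:
ΔE = E_4 - E_2
ΔE = -3.401425000 - (-13.605700000)
ΔE = 10.204275 eV

Since this is positive, energy must be absorbed (photon absorption).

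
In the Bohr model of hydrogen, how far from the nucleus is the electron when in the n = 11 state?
6.4030 nm (or 64.0304 Å)

The Bohr radius formula is:
r_n = n² a₀ / Z

where a₀ = 0.0529177 nm is the Bohr radius.

For H (Z = 1) at n = 11:
r_11 = 11² × 0.0529177 nm / 1
r_11 = 121 × 0.0529177 nm / 1
r_11 = 6.40304 nm / 1
r_11 = 6.4030 nm

The electron orbits at approximately 6.4030 nm from the nucleus.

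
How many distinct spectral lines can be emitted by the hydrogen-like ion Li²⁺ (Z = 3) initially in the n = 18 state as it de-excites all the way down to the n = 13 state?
15

The electron can occupy levels n = 13, 14, ..., 18 during de-excitation — that is m = 18 - 13 + 1 = 6 distinct levels.

The number of distinct spectral lines equals the number of ways to choose 2 of these m levels (each pair gives one possible emission transition):

Number of lines = m(m-1)/2 = 6×5/2 = 15

These correspond to all possible transitions between the 6 levels:
18 → 17, 18 → 16, 18 → 15, 18 → 14, 18 → 13, 17 → 16, 17 → 15, 17 → 14...

Each transition produces a photon with a unique energy (and thus wavelength). This count does not depend on Z.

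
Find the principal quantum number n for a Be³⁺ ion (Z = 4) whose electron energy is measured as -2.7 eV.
n = 9

The exact energy levels follow E_n = -13.6057 Z² / n² eV with Z = 4.

The measured value (-2.7 eV) is reported to only 2 significant figures, so we must test candidate n values and see which one matches to that precision.

Candidate energies:
  n = 7:  E = -13.6057 × 4² / 7² = -4.44268 eV
  n = 8:  E = -13.6057 × 4² / 8² = -3.40143 eV
  n = 9:  E = -13.6057 × 4² / 9² = -2.68755 eV  ← matches
  n = 10:  E = -13.6057 × 4² / 10² = -2.17691 eV
  n = 11:  E = -13.6057 × 4² / 11² = -1.79910 eV

Checking against the measurement of -2.7 eV (2 sig figs), only n = 9 agrees:
E_9 = -2.68755 eV, which rounds to -2.7 eV ✓

Therefore n = 9.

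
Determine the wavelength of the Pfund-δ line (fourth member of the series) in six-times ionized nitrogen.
67.24898 nm

The lines of a series are numbered from the longest wavelength (smallest ΔE) outward; the fourth line is the transition from n = n_f + 4 to n_f.
The Pfund series has all transitions ending at n_f = 5.

For N⁶⁺ (Z = 7), the fourth line (δ-line) is the jump from n = 9 to n = 5:
E_9 = -13.6057 × 7² / 9² = -8.2306086 eV
E_5 = -13.6057 × 7² / 5² = -26.6671720 eV
ΔE = E_9 - E_5 = 18.4365634 eV

λ = hc/E = 1239.84 eV·nm / 18.4365634 eV
λ = 67.24898 nm

This is the δ-line of the Pfund series in N⁶⁺.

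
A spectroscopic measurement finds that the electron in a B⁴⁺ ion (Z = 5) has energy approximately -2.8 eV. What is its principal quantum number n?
n = 11

The exact energy levels follow E_n = -13.6057 Z² / n² eV with Z = 5.

The measured value (-2.8 eV) is reported to only 2 significant figures, so we must test candidate n values and see which one matches to that precision.

Candidate energies:
  n = 9:  E = -13.6057 × 5² / 9² = -4.199290 eV
  n = 10:  E = -13.6057 × 5² / 10² = -3.401425 eV
  n = 11:  E = -13.6057 × 5² / 11² = -2.811095 eV  ← matches
  n = 12:  E = -13.6057 × 5² / 12² = -2.362101 eV
  n = 13:  E = -13.6057 × 5² / 13² = -2.012678 eV

Checking against the measurement of -2.8 eV (2 sig figs), only n = 11 agrees:
E_11 = -2.811095 eV, which rounds to -2.8 eV ✓

Therefore n = 11.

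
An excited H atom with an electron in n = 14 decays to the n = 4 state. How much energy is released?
0.78094 eV

The energy levels are E_n = -13.6057 eV / n².

Energy at n = 14: E_14 = -13.6057 / 14² = -0.06941684 eV
Energy at n = 4: E_4 = -13.6057 / 4² = -0.85035625 eV

For emission (electron falling to lower state), the photon energy is:
E_photon = E_14 - E_4 = |-0.06941684 - (-0.85035625)|
E_photon = 0.78094 eV

This energy is carried away by the emitted photon.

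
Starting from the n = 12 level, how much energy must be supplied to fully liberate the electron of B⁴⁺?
2.362101 eV

The ionization energy is the energy needed to remove the electron completely (n → ∞).

For a hydrogen-like ion with Z = 5, E_n = -13.6057 Z² / n² eV.

At n = 12: E_12 = -13.6057 × 5² / 12² = -2.362100694 eV
At n = ∞: E_∞ = 0 eV

Ionization energy = E_∞ - E_12 = 0 - (-2.362100694) = 2.362100694 eV
Ionization energy ≈ 2.362101 eV

This is also called the binding energy of the electron in state n = 12.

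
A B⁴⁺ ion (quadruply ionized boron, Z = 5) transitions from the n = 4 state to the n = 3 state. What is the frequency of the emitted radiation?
3.998e+15 Hz

First, find the transition energy:
E_4 = -13.6057 × 5² / 4² = -21.25890625 eV
E_3 = -13.6057 × 5² / 3² = -37.79361111 eV
|ΔE| = |E_3 - E_4| = 16.53470486 eV

Convert to Joules: E = 16.53470486 eV × (1.602177 × 10⁻¹⁹ J/eV) = 2.64915e-18 J

Using E = hf:
f = E/h = 2.64915e-18 J / (6.62607 × 10⁻³⁴ J·s)
f = 3.998e+15 Hz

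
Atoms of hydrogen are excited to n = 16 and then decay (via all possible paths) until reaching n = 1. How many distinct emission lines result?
120

The electron can occupy levels n = 1, 2, ..., 16 during de-excitation — that is m = 16 - 1 + 1 = 16 distinct levels.

The number of distinct spectral lines equals the number of ways to choose 2 of these m levels (each pair gives one possible emission transition):

Number of lines = m(m-1)/2 = 16×15/2 = 120

These correspond to all possible transitions between the 16 levels:
16 → 15, 16 → 14, 16 → 13, 16 → 12, 16 → 11, 16 → 10, 16 → 9, 16 → 8...

Each transition produces a photon with a unique energy (and thus wavelength). This count does not depend on Z.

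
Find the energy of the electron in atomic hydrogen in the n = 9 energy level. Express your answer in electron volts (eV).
-0.17 eV

The energy levels of a hydrogen-like atom are given by:
E_n = -13.6057 eV / n²

For n = 9:
E_9 = -13.6057 eV / 9²
E_9 = -13.6057 eV / 81
E_9 = -0.17 eV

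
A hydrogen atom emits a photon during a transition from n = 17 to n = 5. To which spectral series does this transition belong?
Pfund series

The spectral series in hydrogen are named based on the final (lower) energy level:
- Lyman series: n_final = 1 (ultraviolet)
- Balmer series: n_final = 2 (visible/near-UV)
- Paschen series: n_final = 3 (infrared)
- Brackett series: n_final = 4 (infrared)
- Pfund series: n_final = 5 (far infrared)

Since this transition ends at n = 5, it belongs to the Pfund series.

For reference, this 17 → 5 line has photon energy
ΔE = 13.6057 eV × (1/5² - 1/17²) = 0.49714945329 eV,
corresponding to wavelength λ = hc/ΔE = 1239.84 eV·nm / 0.49714945329 eV = 2493.89795 nm in the far infrared region.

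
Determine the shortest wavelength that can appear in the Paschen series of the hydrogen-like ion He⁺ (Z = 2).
205.03465 nm

The series limit corresponds to the transition from n = ∞ to n = 3.
This is the highest energy (shortest wavelength) transition in the Paschen series.

E_∞ = 0 eV
E_3 = -13.6057 × 2² / 3² = -6.046977778 eV

Energy at series limit:
ΔE = E_∞ - E_3 = 0 - (-6.046977778) = 6.046977778 eV
λ = hc/E = 1239.84 eV·nm / 6.046977778 eV = 205.03465 nm

This energy equals the ionization energy from the n = 3 state of He⁺.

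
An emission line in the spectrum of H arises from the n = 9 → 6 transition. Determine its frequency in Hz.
5.0769e+13 Hz

First, find the transition energy:
E_9 = -13.6057 / 9² = -0.16797160 eV
E_6 = -13.6057 / 6² = -0.37793611 eV
|ΔE| = |E_6 - E_9| = 0.20996451 eV

Convert to Joules: E = 0.20996451 eV × (1.602177 × 10⁻¹⁹ J/eV) = 3.364003e-20 J

Using E = hf:
f = E/h = 3.364003e-20 J / (6.62607 × 10⁻³⁴ J·s)
f = 5.0769e+13 Hz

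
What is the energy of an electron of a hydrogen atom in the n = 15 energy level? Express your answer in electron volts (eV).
-0.06047 eV

The energy levels of a hydrogen-like atom are given by:
E_n = -13.6057 eV / n²

For n = 15:
E_15 = -13.6057 eV / 15²
E_15 = -13.6057 eV / 225
E_15 = -0.06047 eV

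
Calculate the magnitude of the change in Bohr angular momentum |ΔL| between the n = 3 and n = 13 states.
1.0546e-33 J·s (or 10ℏ)

In the Bohr model, L_n = nℏ where ℏ = 1.054572e-34 J·s.

L_13 = 13ℏ = 1.370944e-33 J·s
L_3 = 3ℏ = 3.163716e-34 J·s

ΔL = L_13 - L_3 = (13 - 3)ℏ = 10ℏ
ΔL = 10 × 1.054572e-34 J·s = 1.0546e-33 J·s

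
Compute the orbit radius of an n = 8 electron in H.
3.38673 nm (or 33.86734 Å)

The Bohr radius formula is:
r_n = n² a₀ / Z

where a₀ = 0.05291772 nm is the Bohr radius.

For H (Z = 1) at n = 8:
r_8 = 8² × 0.05291772 nm / 1
r_8 = 64 × 0.05291772 nm / 1
r_8 = 3.386734 nm / 1
r_8 = 3.38673 nm

The electron orbits at approximately 3.38673 nm from the nucleus.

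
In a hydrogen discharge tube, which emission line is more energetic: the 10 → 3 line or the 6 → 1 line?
6 → 1

Calculate the energy for each transition:

Transition 10 → 3:
ΔE₁ = |E_3 - E_10| = |-13.6057/3² - (-13.6057/10²)|
ΔE₁ = |-1.51174444444 - (-0.13605700000)| = 1.37568744 eV

Transition 6 → 1:
ΔE₂ = |E_1 - E_6| = |-13.6057/1² - (-13.6057/6²)|
ΔE₂ = |-13.60570000000 - (-0.37793611111)| = 13.22776389 eV

Since 13.22776389 eV > 1.37568744 eV, the transition 6 → 1 emits the more energetic photon.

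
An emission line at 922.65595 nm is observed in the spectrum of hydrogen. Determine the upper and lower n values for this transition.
n = 9 → n = 3

First, find the photon energy from the wavelength (hc = 1239.84 eV·nm):
E = hc/λ = 1239.84 eV·nm / 922.65595 nm = 1.3437728 eV

The energy levels of hydrogen satisfy E_n = -13.6057 / n² eV, so an emission n_i → n_f releases
ΔE = 13.6057 × (1/n_f² − 1/n_i²) eV.

Setting ΔE equal to the photon energy:
1/n_f² − 1/n_i² = 1.3437728 / 13.6057 = 0.098765429

Since 1/n_i² must be positive, we need 1/n_f² > 0.098765429, i.e. n_f ≤ 3. For each allowed n_f, solve n_i = (1/n_f² − 0.098765429)^(−1/2) and check whether it is a whole number:
  n_f = 1: 1/n_i² = 1.000000000 − 0.098765429 = 0.901234571 → n_i = 1.053  (not an integer) ✗
  n_f = 2: 1/n_i² = 0.250000000 − 0.098765429 = 0.151234571 → n_i = 2.571  (not an integer) ✗
  n_f = 3: 1/n_i² = 0.111111111 − 0.098765429 = 0.012345682 → n_i = 9.000  → integer, n_i = 9 ✓

Only n_f = 3 gives an integer upper level, n_i = 9.

The transition is from n = 9 to n = 3 (emission).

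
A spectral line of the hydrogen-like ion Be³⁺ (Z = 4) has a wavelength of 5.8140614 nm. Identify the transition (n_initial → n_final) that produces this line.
n = 7 → n = 1

First, find the photon energy from the wavelength (hc = 1239.84 eV·nm):
E = hc/λ = 1239.84 eV·nm / 5.8140614 nm = 213.24852 eV

The energy levels of Be³⁺ satisfy E_n = -13.6057 × 4² / n² eV, so an emission n_i → n_f releases
ΔE = 13.6057 × 4² × (1/n_f² − 1/n_i²) eV.

Setting ΔE equal to the photon energy:
1/n_f² − 1/n_i² = 213.24852 / (13.6057 × 4²) = 0.97959183

Since 1/n_i² must be positive, we need 1/n_f² > 0.97959183, i.e. n_f ≤ 1. For each allowed n_f, solve n_i = (1/n_f² − 0.97959183)^(−1/2) and check whether it is a whole number:
  n_f = 1: 1/n_i² = 1.00000000 − 0.97959183 = 0.02040817 → n_i = 7.000  → integer, n_i = 7 ✓

Only n_f = 1 gives an integer upper level, n_i = 7.

The transition is from n = 7 to n = 1 (emission).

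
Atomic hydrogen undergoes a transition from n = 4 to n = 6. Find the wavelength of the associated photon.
2624.4436 nm

First, find the transition energy using E_n = -13.6057 / n² eV:
E_4 = -13.6057 / 4² = -0.8503562500 eV
E_6 = -13.6057 / 6² = -0.3779361111 eV

Photon energy: |ΔE| = |E_6 - E_4| = 0.4724201389 eV

Convert to wavelength using E = hc/λ with hc = 1239.84 eV·nm:
λ = hc/E = 1239.84 eV·nm / 0.4724201389 eV
λ = 2624.4436 nm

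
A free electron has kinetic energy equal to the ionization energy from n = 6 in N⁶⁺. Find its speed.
2.55e+06 m/s (or 0.851% of c)

The binding energy at n = 6 for N⁶⁺ is:
E_6 = -13.6057 × 7²/6² = -18.51887 eV
|E_6| = 18.51887 eV

Convert to Joules:
KE = 18.51887 eV × (1.602177 × 10⁻¹⁹ J/eV) = 2.9671e-18 J

Using KE = ½mv²:
v = √(2·KE/m_e)
v = √(2 × 2.9671e-18 J / 9.10938 × 10⁻³¹ kg)
v = 2.55e+06 m/s

This is approximately 0.851% the speed of light.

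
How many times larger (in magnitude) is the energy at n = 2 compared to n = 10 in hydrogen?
25.00000

Using E_n = -13.6057 Z² / n² eV with Z = 1:

E_2 = -13.6057 / 2² = -13.6057 / 4 = -3.40142500000 eV
E_10 = -13.6057 / 10² = -13.6057 / 100 = -0.13605700000 eV

The ratio is:
E_2/E_10 = (-3.40142500000) / (-0.13605700000)
E_2/E_10 = (-13.6057/4) / (-13.6057/100)
E_2/E_10 = 100/4
E_2/E_10 = 25.00000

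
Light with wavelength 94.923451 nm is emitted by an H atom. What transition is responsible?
n = 5 → n = 1

First, find the photon energy from the wavelength (hc = 1239.84 eV·nm):
E = hc/λ = 1239.84 eV·nm / 94.923451 nm = 13.061472 eV

The energy levels of hydrogen satisfy E_n = -13.6057 / n² eV, so an emission n_i → n_f releases
ΔE = 13.6057 × (1/n_f² − 1/n_i²) eV.

Setting ΔE equal to the photon energy:
1/n_f² − 1/n_i² = 13.061472 / 13.6057 = 0.96000000

Since 1/n_i² must be positive, we need 1/n_f² > 0.96000000, i.e. n_f ≤ 1. For each allowed n_f, solve n_i = (1/n_f² − 0.96000000)^(−1/2) and check whether it is a whole number:
  n_f = 1: 1/n_i² = 1.00000000 − 0.96000000 = 0.04000000 → n_i = 5.000  → integer, n_i = 5 ✓

Only n_f = 1 gives an integer upper level, n_i = 5.

The transition is from n = 5 to n = 1 (emission).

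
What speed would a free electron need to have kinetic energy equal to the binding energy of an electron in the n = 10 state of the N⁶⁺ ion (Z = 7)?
1.53e+06 m/s (or 0.5108% of c)

The binding energy at n = 10 for N⁶⁺ is:
E_10 = -13.6057 × 7²/10² = -6.666793 eV
|E_10| = 6.666793 eV

Convert to Joules:
KE = 6.666793 eV × (1.602177 × 10⁻¹⁹ J/eV) = 1.0681e-18 J

Using KE = ½mv²:
v = √(2·KE/m_e)
v = √(2 × 1.0681e-18 J / 9.10938 × 10⁻³¹ kg)
v = 1.53e+06 m/s

This is approximately 0.5108% the speed of light.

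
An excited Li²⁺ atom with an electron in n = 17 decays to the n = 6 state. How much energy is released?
2.97772 eV

The energy levels are E_n = -13.6057 Z² eV / n².

Energy at n = 17: E_17 = -13.6057 × 3² / 17² = -0.42370692 eV
Energy at n = 6: E_6 = -13.6057 × 3² / 6² = -3.40142500 eV

For emission (electron falling to lower state), the photon energy is:
E_photon = E_17 - E_6 = |-0.42370692 - (-3.40142500)|
E_photon = 2.97772 eV

This energy is carried away by the emitted photon.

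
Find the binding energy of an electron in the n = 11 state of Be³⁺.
1.799 eV

The ionization energy is the energy needed to remove the electron completely (n → ∞).

For a hydrogen-like ion with Z = 4, E_n = -13.6057 Z² / n² eV.

At n = 11: E_11 = -13.6057 × 4² / 11² = -1.799101 eV
At n = ∞: E_∞ = 0 eV

Ionization energy = E_∞ - E_11 = 0 - (-1.799101) = 1.799101 eV
Ionization energy ≈ 1.799 eV

This is also called the binding energy of the electron in state n = 11.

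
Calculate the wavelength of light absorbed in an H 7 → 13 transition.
6288.4888 nm

First, find the transition energy using E_n = -13.6057 / n² eV:
E_7 = -13.6057 / 7² = -0.2776673469 eV
E_13 = -13.6057 / 13² = -0.0805071006 eV

Photon energy: |ΔE| = |E_13 - E_7| = 0.1971602463 eV

Convert to wavelength using E = hc/λ with hc = 1239.84 eV·nm:
λ = hc/E = 1239.84 eV·nm / 0.1971602463 eV
λ = 6288.4888 nm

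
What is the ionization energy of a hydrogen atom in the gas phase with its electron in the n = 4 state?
0.8504 eV

The ionization energy is the energy needed to remove the electron completely (n → ∞).

For hydrogen, E_n = -13.6057 eV / n².

At n = 4: E_4 = -13.6057 / 4² = -0.8503563 eV
At n = ∞: E_∞ = 0 eV

Ionization energy = E_∞ - E_4 = 0 - (-0.8503563) = 0.8503563 eV
Ionization energy ≈ 0.8504 eV

This is also called the binding energy of the electron in state n = 4.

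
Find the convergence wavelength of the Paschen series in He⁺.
205.0347 nm

The series limit corresponds to the transition from n = ∞ to n = 3.
This is the highest energy (shortest wavelength) transition in the Paschen series.

E_∞ = 0 eV
E_3 = -13.6057 × 2² / 3² = -6.04697778 eV

Energy at series limit:
ΔE = E_∞ - E_3 = 0 - (-6.04697778) = 6.04697778 eV
λ = hc/E = 1239.84 eV·nm / 6.04697778 eV = 205.0347 nm

This energy equals the ionization energy from the n = 3 state of He⁺.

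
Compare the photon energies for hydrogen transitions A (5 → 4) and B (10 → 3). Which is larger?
10 → 3

Calculate the energy for each transition:

Transition 5 → 4:
ΔE₁ = |E_4 - E_5| = |-13.6057/4² - (-13.6057/5²)|
ΔE₁ = |-0.850356250 - (-0.544228000)| = 0.306128 eV

Transition 10 → 3:
ΔE₂ = |E_3 - E_10| = |-13.6057/3² - (-13.6057/10²)|
ΔE₂ = |-1.511744444 - (-0.136057000)| = 1.375687 eV

Since 1.375687 eV > 0.306128 eV, the transition 10 → 3 emits the more energetic photon.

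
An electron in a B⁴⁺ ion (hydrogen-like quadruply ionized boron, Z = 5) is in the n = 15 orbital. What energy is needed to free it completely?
1.51174 eV

The ionization energy is the energy needed to remove the electron completely (n → ∞).

For a hydrogen-like ion with Z = 5, E_n = -13.6057 Z² / n² eV.

At n = 15: E_15 = -13.6057 × 5² / 15² = -1.51174444 eV
At n = ∞: E_∞ = 0 eV

Ionization energy = E_∞ - E_15 = 0 - (-1.51174444) = 1.51174444 eV
Ionization energy ≈ 1.51174 eV

This is also called the binding energy of the electron in state n = 15.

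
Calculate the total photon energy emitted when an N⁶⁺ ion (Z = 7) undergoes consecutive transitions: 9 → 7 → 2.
158.43922 eV

The energy levels of N⁶⁺ are E_n = -13.6057 × 7² / n² eV.

First transition (9 → 7):
ΔE₁ = |E_7 - E_9|
ΔE₁ = |-13.60570000000 - (-8.23060864198)| = 5.37509136 eV

Second transition (7 → 2):
ΔE₂ = |E_2 - E_7|
ΔE₂ = |-166.66982500000 - (-13.60570000000)| = 153.06412500 eV

Total energy released:
E_total = ΔE₁ + ΔE₂ = 5.37509136 + 153.06412500 = 158.43922 eV

Note: This equals the direct transition 9 → 2: 158.43922 eV ✓
Energy is conserved regardless of the path taken.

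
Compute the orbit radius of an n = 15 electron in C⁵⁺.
1.9844 nm (or 19.8441 Å)

The Bohr radius formula is:
r_n = n² a₀ / Z

where a₀ = 0.0529177 nm is the Bohr radius.

For C⁵⁺ (Z = 6) at n = 15:
r_15 = 15² × 0.0529177 nm / 6
r_15 = 225 × 0.0529177 nm / 6
r_15 = 11.90648 nm / 6
r_15 = 1.9844 nm

The electron orbits at approximately 1.9844 nm from the nucleus.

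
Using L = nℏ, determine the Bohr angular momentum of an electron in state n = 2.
2.11e-34 J·s (or 2ℏ)

In the Bohr model, angular momentum is quantized:
L = nℏ

where ℏ = h/(2π) = 1.0546e-34 J·s

For n = 2:
L = 2 × 1.0546e-34 J·s
L = 2.11e-34 J·s

This can also be written as L = 2ℏ.
The angular momentum is an integer multiple of the reduced Planck constant.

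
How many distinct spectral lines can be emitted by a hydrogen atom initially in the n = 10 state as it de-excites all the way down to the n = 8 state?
3

The electron can occupy levels n = 8, 9, ..., 10 during de-excitation — that is m = 10 - 8 + 1 = 3 distinct levels.

The number of distinct spectral lines equals the number of ways to choose 2 of these m levels (each pair gives one possible emission transition):

Number of lines = m(m-1)/2 = 3×2/2 = 3

These correspond to all possible transitions between the 3 levels:
10 → 9, 10 → 8, 9 → 8

Each transition produces a photon with a unique energy (and thus wavelength). This count does not depend on Z.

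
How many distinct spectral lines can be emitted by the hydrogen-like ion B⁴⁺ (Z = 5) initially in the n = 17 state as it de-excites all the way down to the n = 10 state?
28

The electron can occupy levels n = 10, 11, ..., 17 during de-excitation — that is m = 17 - 10 + 1 = 8 distinct levels.

The number of distinct spectral lines equals the number of ways to choose 2 of these m levels (each pair gives one possible emission transition):

Number of lines = m(m-1)/2 = 8×7/2 = 28

These correspond to all possible transitions between the 8 levels:
17 → 16, 17 → 15, 17 → 14, 17 → 13, 17 → 12, 17 → 11, 17 → 10, 16 → 15...

Each transition produces a photon with a unique energy (and thus wavelength). This count does not depend on Z.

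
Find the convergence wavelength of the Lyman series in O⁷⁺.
1.42385 nm

The series limit corresponds to the transition from n = ∞ to n = 1.
This is the highest energy (shortest wavelength) transition in the Lyman series.

E_∞ = 0 eV
E_1 = -13.6057 × 8² / 1² = -870.7648000 eV

Energy at series limit:
ΔE = E_∞ - E_1 = 0 - (-870.7648000) = 870.7648000 eV
λ = hc/E = 1239.84 eV·nm / 870.7648000 eV = 1.42385 nm

This energy equals the ionization energy from the n = 1 state of O⁷⁺.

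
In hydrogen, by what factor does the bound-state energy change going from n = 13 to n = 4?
10.562500

Using E_n = -13.6057 Z² / n² eV with Z = 1:

E_4 = -13.6057 / 4² = -13.6057 / 16 = -0.850356250000 eV
E_13 = -13.6057 / 13² = -13.6057 / 169 = -0.080507100592 eV

The ratio is:
E_4/E_13 = (-0.850356250000) / (-0.080507100592)
E_4/E_13 = (-13.6057/16) / (-13.6057/169)
E_4/E_13 = 169/16
E_4/E_13 = 10.562500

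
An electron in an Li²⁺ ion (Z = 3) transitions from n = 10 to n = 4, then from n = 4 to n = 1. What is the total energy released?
121.227 eV

The energy levels of Li²⁺ are E_n = -13.6057 × 3² / n² eV.

First transition (10 → 4):
ΔE₁ = |E_4 - E_10|
ΔE₁ = |-7.653206250 - (-1.224513000)| = 6.428693 eV

Second transition (4 → 1):
ΔE₂ = |E_1 - E_4|
ΔE₂ = |-122.451300000 - (-7.653206250)| = 114.798094 eV

Total energy released:
E_total = ΔE₁ + ΔE₂ = 6.428693 + 114.798094 = 121.227 eV

Note: This equals the direct transition 10 → 1: 121.227 eV ✓
Energy is conserved regardless of the path taken.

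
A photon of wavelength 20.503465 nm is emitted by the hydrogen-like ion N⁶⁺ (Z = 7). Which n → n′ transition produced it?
n = 7 → n = 3

First, find the photon energy from the wavelength (hc = 1239.84 eV·nm):
E = hc/λ = 1239.84 eV·nm / 20.503465 nm = 60.469779 eV

The energy levels of N⁶⁺ satisfy E_n = -13.6057 × 7² / n² eV, so an emission n_i → n_f releases
ΔE = 13.6057 × 7² × (1/n_f² − 1/n_i²) eV.

Setting ΔE equal to the photon energy:
1/n_f² − 1/n_i² = 60.469779 / (13.6057 × 7²) = 0.090702950

Since 1/n_i² must be positive, we need 1/n_f² > 0.090702950, i.e. n_f ≤ 3. For each allowed n_f, solve n_i = (1/n_f² − 0.090702950)^(−1/2) and check whether it is a whole number:
  n_f = 1: 1/n_i² = 1.000000000 − 0.090702950 = 0.909297050 → n_i = 1.049  (not an integer) ✗
  n_f = 2: 1/n_i² = 0.250000000 − 0.090702950 = 0.159297050 → n_i = 2.506  (not an integer) ✗
  n_f = 3: 1/n_i² = 0.111111111 − 0.090702950 = 0.020408161 → n_i = 7.000  → integer, n_i = 7 ✓

Only n_f = 3 gives an integer upper level, n_i = 7.

The transition is from n = 7 to n = 3 (emission).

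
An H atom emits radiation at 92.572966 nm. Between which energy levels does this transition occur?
n = 8 → n = 1

First, find the photon energy from the wavelength (hc = 1239.84 eV·nm):
E = hc/λ = 1239.84 eV·nm / 92.572966 nm = 13.393111 eV

The energy levels of hydrogen satisfy E_n = -13.6057 / n² eV, so an emission n_i → n_f releases
ΔE = 13.6057 × (1/n_f² − 1/n_i²) eV.

Setting ΔE equal to the photon energy:
1/n_f² − 1/n_i² = 13.393111 / 13.6057 = 0.98437500

Since 1/n_i² must be positive, we need 1/n_f² > 0.98437500, i.e. n_f ≤ 1. For each allowed n_f, solve n_i = (1/n_f² − 0.98437500)^(−1/2) and check whether it is a whole number:
  n_f = 1: 1/n_i² = 1.00000000 − 0.98437500 = 0.01562500 → n_i = 8.000  → integer, n_i = 8 ✓

Only n_f = 1 gives an integer upper level, n_i = 8.

The transition is from n = 8 to n = 1 (emission).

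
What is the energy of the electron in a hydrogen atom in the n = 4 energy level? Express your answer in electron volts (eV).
-0.85 eV

The energy levels of a hydrogen-like atom are given by:
E_n = -13.6057 eV / n²

For n = 4:
E_4 = -13.6057 eV / 4²
E_4 = -13.6057 eV / 16
E_4 = -0.85 eV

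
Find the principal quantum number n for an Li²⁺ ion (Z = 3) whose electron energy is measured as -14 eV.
n = 3

The exact energy levels follow E_n = -13.6057 Z² / n² eV with Z = 3.

The measured value (-14 eV) is reported to only 2 significant figures, so we must test candidate n values and see which one matches to that precision.

Candidate energies:
  n = 1:  E = -13.6057 × 3² / 1² = -122.45130 eV
  n = 2:  E = -13.6057 × 3² / 2² = -30.61283 eV
  n = 3:  E = -13.6057 × 3² / 3² = -13.60570 eV  ← matches
  n = 4:  E = -13.6057 × 3² / 4² = -7.65321 eV
  n = 5:  E = -13.6057 × 3² / 5² = -4.89805 eV

Checking against the measurement of -14 eV (2 sig figs), only n = 3 agrees:
E_3 = -13.60570 eV, which rounds to -14 eV ✓

Therefore n = 3.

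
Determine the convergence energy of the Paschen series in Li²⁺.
13.606 eV

The series limit corresponds to the transition from n = ∞ to n = 3.
This is the highest energy (shortest wavelength) transition in the Paschen series.

E_∞ = 0 eV
E_3 = -13.6057 × 3² / 3² = -13.606 eV

Energy at series limit:
ΔE = E_∞ - E_3 = 0 - (-13.606) = 13.606 eV

This energy equals the ionization energy from the n = 3 state of Li²⁺.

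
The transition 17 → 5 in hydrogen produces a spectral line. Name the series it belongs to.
Pfund series

The spectral series in hydrogen are named based on the final (lower) energy level:
- Lyman series: n_final = 1 (ultraviolet)
- Balmer series: n_final = 2 (visible/near-UV)
- Paschen series: n_final = 3 (infrared)
- Brackett series: n_final = 4 (infrared)
- Pfund series: n_final = 5 (far infrared)

Since this transition ends at n = 5, it belongs to the Pfund series.

For reference, this 17 → 5 line has photon energy
ΔE = 13.6057 eV × (1/5² - 1/17²) = 0.49714945329 eV,
corresponding to wavelength λ = hc/ΔE = 1239.84 eV·nm / 0.49714945329 eV = 2493.89795 nm in the far infrared region.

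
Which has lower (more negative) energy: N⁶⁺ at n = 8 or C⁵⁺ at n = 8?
N⁶⁺ at n = 8 (E = -10.417 eV)

Using E_n = -13.6057 Z² / n² eV:

N⁶⁺ (Z = 7) at n = 8:
E = -13.6057 × 7² / 8² = -13.6057 × 49 / 64 = -10.416864 eV

C⁵⁺ (Z = 6) at n = 8:
E = -13.6057 × 6² / 8² = -13.6057 × 36 / 64 = -7.653206 eV

Since -10.416864 eV < -7.653206 eV,
N⁶⁺ at n = 8 is more tightly bound (requires more energy to ionize).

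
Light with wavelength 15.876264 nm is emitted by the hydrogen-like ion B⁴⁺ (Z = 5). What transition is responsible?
n = 7 → n = 2

First, find the photon energy from the wavelength (hc = 1239.84 eV·nm):
E = hc/λ = 1239.84 eV·nm / 15.876264 nm = 78.093939 eV

The energy levels of B⁴⁺ satisfy E_n = -13.6057 × 5² / n² eV, so an emission n_i → n_f releases
ΔE = 13.6057 × 5² × (1/n_f² − 1/n_i²) eV.

Setting ΔE equal to the photon energy:
1/n_f² − 1/n_i² = 78.093939 / (13.6057 × 5²) = 0.22959183

Since 1/n_i² must be positive, we need 1/n_f² > 0.22959183, i.e. n_f ≤ 2. For each allowed n_f, solve n_i = (1/n_f² − 0.22959183)^(−1/2) and check whether it is a whole number:
  n_f = 1: 1/n_i² = 1.00000000 − 0.22959183 = 0.77040817 → n_i = 1.139  (not an integer) ✗
  n_f = 2: 1/n_i² = 0.25000000 − 0.22959183 = 0.02040817 → n_i = 7.000  → integer, n_i = 7 ✓

Only n_f = 2 gives an integer upper level, n_i = 7.

The transition is from n = 7 to n = 2 (emission).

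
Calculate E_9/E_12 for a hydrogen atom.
1.77778

Using E_n = -13.6057 Z² / n² eV with Z = 1:

E_9 = -13.6057 / 9² = -13.6057 / 81 = -0.16797160494 eV
E_12 = -13.6057 / 12² = -13.6057 / 144 = -0.09448402778 eV

The ratio is:
E_9/E_12 = (-0.16797160494) / (-0.09448402778)
E_9/E_12 = (-13.6057/81) / (-13.6057/144)
E_9/E_12 = 144/81
E_9/E_12 = 1.77778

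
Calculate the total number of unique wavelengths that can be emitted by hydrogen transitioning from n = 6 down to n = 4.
3

The electron can occupy levels n = 4, 5, ..., 6 during de-excitation — that is m = 6 - 4 + 1 = 3 distinct levels.

The number of distinct spectral lines equals the number of ways to choose 2 of these m levels (each pair gives one possible emission transition):

Number of lines = m(m-1)/2 = 3×2/2 = 3

These correspond to all possible transitions between the 3 levels:
6 → 5, 6 → 4, 5 → 4

Each transition produces a photon with a unique energy (and thus wavelength). This count does not depend on Z.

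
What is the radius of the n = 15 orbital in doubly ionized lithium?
3.9688 nm (or 39.6883 Å)

The Bohr radius formula is:
r_n = n² a₀ / Z

where a₀ = 0.0529177 nm is the Bohr radius.

For Li²⁺ (Z = 3) at n = 15:
r_15 = 15² × 0.0529177 nm / 3
r_15 = 225 × 0.0529177 nm / 3
r_15 = 11.90648 nm / 3
r_15 = 3.9688 nm

The electron orbits at approximately 3.9688 nm from the nucleus.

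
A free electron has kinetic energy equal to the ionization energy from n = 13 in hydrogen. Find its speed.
1.683e+05 m/s (or 0.056134% of c)

The binding energy at n = 13 for hydrogen is:
E_13 = -13.6057/13² = -0.08050710 eV
|E_13| = 0.08050710 eV

Convert to Joules:
KE = 0.08050710 eV × (1.602177 × 10⁻¹⁹ J/eV) = 1.28987e-20 J

Using KE = ½mv²:
v = √(2·KE/m_e)
v = √(2 × 1.28987e-20 J / 9.10938 × 10⁻³¹ kg)
v = 1.683e+05 m/s

This is approximately 0.056134% the speed of light.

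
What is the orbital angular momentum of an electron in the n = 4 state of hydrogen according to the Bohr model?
4.2183e-34 J·s (or 4ℏ)

In the Bohr model, angular momentum is quantized:
L = nℏ

where ℏ = h/(2π) = 1.054572e-34 J·s

For n = 4:
L = 4 × 1.054572e-34 J·s
L = 4.2183e-34 J·s

This can also be written as L = 4ℏ.
The angular momentum is an integer multiple of the reduced Planck constant.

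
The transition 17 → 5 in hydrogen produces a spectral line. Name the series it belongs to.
Pfund series

The spectral series in hydrogen are named based on the final (lower) energy level:
- Lyman series: n_final = 1 (ultraviolet)
- Balmer series: n_final = 2 (visible/near-UV)
- Paschen series: n_final = 3 (infrared)
- Brackett series: n_final = 4 (infrared)
- Pfund series: n_final = 5 (far infrared)

Since this transition ends at n = 5, it belongs to the Pfund series.

For reference, this 17 → 5 line has photon energy
ΔE = 13.6057 eV × (1/5² - 1/17²) = 0.497149453 eV,
corresponding to wavelength λ = hc/ΔE = 1239.84 eV·nm / 0.497149453 eV = 2493.898 nm in the far infrared region.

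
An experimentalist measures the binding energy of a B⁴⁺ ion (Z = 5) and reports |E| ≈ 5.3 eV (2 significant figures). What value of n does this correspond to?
n = 8

The exact energy levels follow E_n = -13.6057 Z² / n² eV with Z = 5.

The measured value (-5.3 eV) is reported to only 2 significant figures, so we must test candidate n values and see which one matches to that precision.

Candidate energies:
  n = 6:  E = -13.6057 × 5² / 6² = -9.44840 eV
  n = 7:  E = -13.6057 × 5² / 7² = -6.94168 eV
  n = 8:  E = -13.6057 × 5² / 8² = -5.31473 eV  ← matches
  n = 9:  E = -13.6057 × 5² / 9² = -4.19929 eV
  n = 10:  E = -13.6057 × 5² / 10² = -3.40143 eV

Checking against the measurement of -5.3 eV (2 sig figs), only n = 8 agrees:
E_8 = -5.31473 eV, which rounds to -5.3 eV ✓

Therefore n = 8.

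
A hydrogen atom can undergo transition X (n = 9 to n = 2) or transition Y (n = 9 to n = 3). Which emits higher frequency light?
9 → 2

Calculate the energy for each transition:

Transition 9 → 2:
ΔE₁ = |E_2 - E_9| = |-13.6057/2² - (-13.6057/9²)|
ΔE₁ = |-3.4014250000 - (-0.1679716049)| = 3.2334534 eV

Transition 9 → 3:
ΔE₂ = |E_3 - E_9| = |-13.6057/3² - (-13.6057/9²)|
ΔE₂ = |-1.5117444444 - (-0.1679716049)| = 1.3437728 eV

Since 3.2334534 eV > 1.3437728 eV, the transition 9 → 2 emits the more energetic photon.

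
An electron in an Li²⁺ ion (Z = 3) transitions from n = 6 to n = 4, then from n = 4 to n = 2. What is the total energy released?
27.211 eV

The energy levels of Li²⁺ are E_n = -13.6057 × 3² / n² eV.

First transition (6 → 4):
ΔE₁ = |E_4 - E_6|
ΔE₁ = |-7.653206250 - (-3.401425000)| = 4.251781 eV

Second transition (4 → 2):
ΔE₂ = |E_2 - E_4|
ΔE₂ = |-30.612825000 - (-7.653206250)| = 22.959619 eV

Total energy released:
E_total = ΔE₁ + ΔE₂ = 4.251781 + 22.959619 = 27.211 eV

Note: This equals the direct transition 6 → 2: 27.211 eV ✓
Energy is conserved regardless of the path taken.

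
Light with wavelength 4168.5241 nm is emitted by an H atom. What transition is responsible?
n = 13 → n = 6

First, find the photon energy from the wavelength (hc = 1239.84 eV·nm):
E = hc/λ = 1239.84 eV·nm / 4168.5241 nm = 0.29742901 eV

The energy levels of hydrogen satisfy E_n = -13.6057 / n² eV, so an emission n_i → n_f releases
ΔE = 13.6057 × (1/n_f² − 1/n_i²) eV.

Setting ΔE equal to the photon energy:
1/n_f² − 1/n_i² = 0.29742901 / 13.6057 = 0.021860618

Since 1/n_i² must be positive, we need 1/n_f² > 0.021860618, i.e. n_f ≤ 6. For each allowed n_f, solve n_i = (1/n_f² − 0.021860618)^(−1/2) and check whether it is a whole number:
  n_f = 1: 1/n_i² = 1.000000000 − 0.021860618 = 0.978139382 → n_i = 1.011  (not an integer) ✗
  n_f = 2: 1/n_i² = 0.250000000 − 0.021860618 = 0.228139382 → n_i = 2.094  (not an integer) ✗
  n_f = 3: 1/n_i² = 0.111111111 − 0.021860618 = 0.089250493 → n_i = 3.347  (not an integer) ✗
  n_f = 4: 1/n_i² = 0.062500000 − 0.021860618 = 0.040639382 → n_i = 4.961  (not an integer) ✗
  n_f = 5: 1/n_i² = 0.040000000 − 0.021860618 = 0.018139382 → n_i = 7.425  (not an integer) ✗
  n_f = 6: 1/n_i² = 0.027777778 − 0.021860618 = 0.005917160 → n_i = 13.000  → integer, n_i = 13 ✓

Only n_f = 6 gives an integer upper level, n_i = 13.

The transition is from n = 13 to n = 6 (emission).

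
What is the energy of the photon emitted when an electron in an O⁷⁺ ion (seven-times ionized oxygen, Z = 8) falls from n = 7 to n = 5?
17.060 eV

The energy levels are E_n = -13.6057 Z² eV / n².

Energy at n = 7: E_7 = -13.6057 × 8² / 7² = -17.770710 eV
Energy at n = 5: E_5 = -13.6057 × 8² / 5² = -34.830592 eV

For emission (electron falling to lower state), the photon energy is:
E_photon = E_7 - E_5 = |-17.770710 - (-34.830592)|
E_photon = 17.060 eV

This energy is carried away by the emitted photon.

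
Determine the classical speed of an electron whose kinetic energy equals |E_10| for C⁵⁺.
1.3126e+06 m/s (or 0.437841% of c)

The binding energy at n = 10 for C⁵⁺ is:
E_10 = -13.6057 × 6²/10² = -4.89805200 eV
|E_10| = 4.89805200 eV

Convert to Joules:
KE = 4.89805200 eV × (1.602177 × 10⁻¹⁹ J/eV) = 7.847546e-19 J

Using KE = ½mv²:
v = √(2·KE/m_e)
v = √(2 × 7.847546e-19 J / 9.10938 × 10⁻³¹ kg)
v = 1.3126e+06 m/s

This is approximately 0.437841% the speed of light.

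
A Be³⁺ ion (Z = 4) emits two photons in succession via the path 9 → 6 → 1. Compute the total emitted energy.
215.003654 eV

The energy levels of Be³⁺ are E_n = -13.6057 × 4² / n² eV.

First transition (9 → 6):
ΔE₁ = |E_6 - E_9|
ΔE₁ = |-6.046977777778 - (-2.687545679012)| = 3.359432099 eV

Second transition (6 → 1):
ΔE₂ = |E_1 - E_6|
ΔE₂ = |-217.691200000000 - (-6.046977777778)| = 211.644222222 eV

Total energy released:
E_total = ΔE₁ + ΔE₂ = 3.359432099 + 211.644222222 = 215.003654 eV

Note: This equals the direct transition 9 → 1: 215.003654 eV ✓
Energy is conserved regardless of the path taken.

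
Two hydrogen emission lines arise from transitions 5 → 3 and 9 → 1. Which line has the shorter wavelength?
9 → 1

Calculate the energy for each transition:

Transition 5 → 3:
ΔE₁ = |E_3 - E_5| = |-13.6057/3² - (-13.6057/5²)|
ΔE₁ = |-1.5117444444 - (-0.5442280000)| = 0.9675164 eV

Transition 9 → 1:
ΔE₂ = |E_1 - E_9| = |-13.6057/1² - (-13.6057/9²)|
ΔE₂ = |-13.6057000000 - (-0.1679716049)| = 13.4377284 eV

Since 13.4377284 eV > 0.9675164 eV, the transition 9 → 1 emits the more energetic photon.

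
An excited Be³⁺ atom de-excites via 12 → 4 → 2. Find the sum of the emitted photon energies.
52.91106 eV

The energy levels of Be³⁺ are E_n = -13.6057 × 4² / n² eV.

First transition (12 → 4):
ΔE₁ = |E_4 - E_12|
ΔE₁ = |-13.60570000000 - (-1.51174444444)| = 12.09395556 eV

Second transition (4 → 2):
ΔE₂ = |E_2 - E_4|
ΔE₂ = |-54.42280000000 - (-13.60570000000)| = 40.81710000 eV

Total energy released:
E_total = ΔE₁ + ΔE₂ = 12.09395556 + 40.81710000 = 52.91106 eV

Note: This equals the direct transition 12 → 2: 52.91106 eV ✓
Energy is conserved regardless of the path taken.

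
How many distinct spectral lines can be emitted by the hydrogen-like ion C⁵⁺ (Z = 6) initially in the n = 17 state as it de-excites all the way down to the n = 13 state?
10

The electron can occupy levels n = 13, 14, ..., 17 during de-excitation — that is m = 17 - 13 + 1 = 5 distinct levels.

The number of distinct spectral lines equals the number of ways to choose 2 of these m levels (each pair gives one possible emission transition):

Number of lines = m(m-1)/2 = 5×4/2 = 10

These correspond to all possible transitions between the 5 levels:
17 → 16, 17 → 15, 17 → 14, 17 → 13, 16 → 15, 16 → 14, 16 → 13, 15 → 14...

Each transition produces a photon with a unique energy (and thus wavelength). This count does not depend on Z.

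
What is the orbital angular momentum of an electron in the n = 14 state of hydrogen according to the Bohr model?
1.48e-33 J·s (or 14ℏ)

In the Bohr model, angular momentum is quantized:
L = nℏ

where ℏ = h/(2π) = 1.0546e-34 J·s

For n = 14:
L = 14 × 1.0546e-34 J·s
L = 1.48e-33 J·s

This can also be written as L = 14ℏ.
The angular momentum is an integer multiple of the reduced Planck constant.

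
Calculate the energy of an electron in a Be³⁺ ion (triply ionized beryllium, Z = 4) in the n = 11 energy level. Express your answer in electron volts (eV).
-1.799101 eV

The energy levels of a hydrogen-like atom are given by:
E_n = -13.6057 Z² / n² eV  (with Z = 4 for Be³⁺)

For n = 11:
E_11 = -13.6057 × 4² / 11²
E_11 = -13.6057 × 16 / 121
E_11 = -1.799101 eV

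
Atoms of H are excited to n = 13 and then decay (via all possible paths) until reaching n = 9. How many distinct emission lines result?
10

The electron can occupy levels n = 9, 10, ..., 13 during de-excitation — that is m = 13 - 9 + 1 = 5 distinct levels.

The number of distinct spectral lines equals the number of ways to choose 2 of these m levels (each pair gives one possible emission transition):

Number of lines = m(m-1)/2 = 5×4/2 = 10

These correspond to all possible transitions between the 5 levels:
13 → 12, 13 → 11, 13 → 10, 13 → 9, 12 → 11, 12 → 10, 12 → 9, 11 → 10...

Each transition produces a photon with a unique energy (and thus wavelength). This count does not depend on Z.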